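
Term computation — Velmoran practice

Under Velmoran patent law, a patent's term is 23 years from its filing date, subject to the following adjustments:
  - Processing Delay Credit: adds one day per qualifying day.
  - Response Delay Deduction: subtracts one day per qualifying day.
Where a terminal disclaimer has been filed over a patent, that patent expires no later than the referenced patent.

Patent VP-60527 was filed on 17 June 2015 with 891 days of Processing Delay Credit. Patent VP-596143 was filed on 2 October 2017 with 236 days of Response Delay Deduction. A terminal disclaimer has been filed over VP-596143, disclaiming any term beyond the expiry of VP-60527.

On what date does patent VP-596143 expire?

February 9, 2040

Natural term of VP-596143:
  Base: filing + 23 years → 2 October 2040.
  Response Delay Deduction: −236 days → 9 February 2040.
Expiry of referenced patent VP-60527:
  Base: filing + 23 years → 17 June 2038.
  Processing Delay Credit: +891 days → 24 November 2040.
Terminal disclaimer: VP-596143 expires on the earlier of 9 February 2040 and 24 November 2040.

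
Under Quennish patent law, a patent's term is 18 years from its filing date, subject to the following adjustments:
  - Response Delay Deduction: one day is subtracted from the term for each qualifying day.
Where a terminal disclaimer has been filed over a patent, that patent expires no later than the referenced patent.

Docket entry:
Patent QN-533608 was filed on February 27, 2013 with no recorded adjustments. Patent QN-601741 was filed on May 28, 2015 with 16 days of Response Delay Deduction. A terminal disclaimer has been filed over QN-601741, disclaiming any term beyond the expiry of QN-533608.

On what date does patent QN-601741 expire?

Natural term of QN-601741:
  Base: filing + 18 years → 28 May 2033.
  Response Delay Deduction: −16 days → 12 May 2033.
Expiry of referenced patent QN-533608:
  Base: filing + 18 years → 27 February 2031.
Terminal disclaimer: QN-601741 expires on the earlier of 12 May 2033 and 27 February 2031.

2031-02-27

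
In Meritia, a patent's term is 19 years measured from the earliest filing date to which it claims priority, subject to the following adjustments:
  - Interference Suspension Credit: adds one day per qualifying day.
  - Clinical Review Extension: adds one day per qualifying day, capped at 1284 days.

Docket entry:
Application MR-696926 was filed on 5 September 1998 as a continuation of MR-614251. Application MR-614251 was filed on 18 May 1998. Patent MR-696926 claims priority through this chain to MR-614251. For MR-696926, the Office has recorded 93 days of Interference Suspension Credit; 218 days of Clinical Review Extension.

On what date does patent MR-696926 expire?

March 25, 2018

Earliest priority filing: 18 May 1998.
Base term: 18 May 1998 + 19 years → 18 May 2017.
Interference Suspension Credit: +93 days → 19 August 2017.
Clinical Review Extension: 218 days (within the 1284-day cap) → +218 days → 25 March 2018.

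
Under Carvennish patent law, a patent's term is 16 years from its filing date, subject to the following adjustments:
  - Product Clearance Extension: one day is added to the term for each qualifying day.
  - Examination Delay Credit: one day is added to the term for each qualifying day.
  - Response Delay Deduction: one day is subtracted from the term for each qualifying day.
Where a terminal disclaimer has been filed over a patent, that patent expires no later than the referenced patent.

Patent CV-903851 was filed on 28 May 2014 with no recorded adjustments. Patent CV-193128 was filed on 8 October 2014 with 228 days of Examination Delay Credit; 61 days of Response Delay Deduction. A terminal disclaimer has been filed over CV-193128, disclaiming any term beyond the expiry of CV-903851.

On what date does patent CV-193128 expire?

Natural term of CV-193128:
  Base: filing + 16 years → 8 October 2030.
  Examination Delay Credit: +228 days → 24 May 2031.
  Response Delay Deduction: −61 days → 24 March 2031.
Expiry of referenced patent CV-903851:
  Base: filing + 16 years → 28 May 2030.
Terminal disclaimer: CV-193128 expires on the earlier of 24 March 2031 and 28 May 2030.

2030-05-28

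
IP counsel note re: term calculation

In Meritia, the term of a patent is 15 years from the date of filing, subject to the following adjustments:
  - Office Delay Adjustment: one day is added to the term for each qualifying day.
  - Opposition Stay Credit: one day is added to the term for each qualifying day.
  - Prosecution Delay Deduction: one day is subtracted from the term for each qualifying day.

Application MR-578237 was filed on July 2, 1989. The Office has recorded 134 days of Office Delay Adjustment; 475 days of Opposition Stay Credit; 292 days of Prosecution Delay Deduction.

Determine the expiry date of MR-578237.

Base term: filing date + 15 years → 2 July 2004.
Office Delay Adjustment: +134 days → 13 November 2004.
Opposition Stay Credit: +475 days → 3 March 2006.
Prosecution Delay Deduction: −292 days → 15 May 2005.

2005-05-15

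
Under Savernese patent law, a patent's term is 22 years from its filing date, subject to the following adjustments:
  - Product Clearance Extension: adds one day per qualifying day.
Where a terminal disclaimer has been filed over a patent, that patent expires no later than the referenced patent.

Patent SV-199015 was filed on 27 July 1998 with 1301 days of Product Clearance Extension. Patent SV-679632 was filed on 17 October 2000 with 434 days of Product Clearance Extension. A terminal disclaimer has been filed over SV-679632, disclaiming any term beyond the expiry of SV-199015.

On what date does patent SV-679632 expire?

Natural term of SV-679632:
  Base: filing + 22 years → 17 October 2022.
  Product Clearance Extension: +434 days → 25 December 2023.
Expiry of referenced patent SV-199015:
  Base: filing + 22 years → 27 July 2020.
  Product Clearance Extension: +1301 days → 18 February 2024.
Terminal disclaimer: SV-679632 expires on the earlier of 25 December 2023 and 18 February 2024.

2023-12-25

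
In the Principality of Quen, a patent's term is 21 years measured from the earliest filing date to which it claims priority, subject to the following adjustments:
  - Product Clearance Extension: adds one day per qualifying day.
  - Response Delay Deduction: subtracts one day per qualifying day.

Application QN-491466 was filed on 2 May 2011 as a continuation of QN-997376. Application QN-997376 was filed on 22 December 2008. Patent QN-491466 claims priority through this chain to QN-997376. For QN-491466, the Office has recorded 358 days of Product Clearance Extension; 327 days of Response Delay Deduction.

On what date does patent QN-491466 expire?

Earliest priority filing: 22 December 2008.
Base term: 22 December 2008 + 21 years → 22 December 2029.
Product Clearance Extension: +358 days → 15 December 2030.
Response Delay Deduction: −327 days → 22 January 2030.

2030-01-22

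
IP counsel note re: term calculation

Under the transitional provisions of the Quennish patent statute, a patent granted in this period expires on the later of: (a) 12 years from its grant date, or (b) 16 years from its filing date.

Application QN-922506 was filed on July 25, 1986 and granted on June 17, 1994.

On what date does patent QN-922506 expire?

(a) grant + 12 years → 17 June 2006.
(b) filing + 16 years → 25 July 2002.
Later of the two: 17 June 2006.

2006-06-17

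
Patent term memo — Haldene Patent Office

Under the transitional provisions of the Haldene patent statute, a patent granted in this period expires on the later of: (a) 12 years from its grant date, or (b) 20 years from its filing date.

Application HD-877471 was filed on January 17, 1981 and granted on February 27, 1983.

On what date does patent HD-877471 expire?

2001-01-17

(a) grant + 12 years → 27 February 1995.
(b) filing + 20 years → 17 January 2001.
Later of the two: 17 January 2001.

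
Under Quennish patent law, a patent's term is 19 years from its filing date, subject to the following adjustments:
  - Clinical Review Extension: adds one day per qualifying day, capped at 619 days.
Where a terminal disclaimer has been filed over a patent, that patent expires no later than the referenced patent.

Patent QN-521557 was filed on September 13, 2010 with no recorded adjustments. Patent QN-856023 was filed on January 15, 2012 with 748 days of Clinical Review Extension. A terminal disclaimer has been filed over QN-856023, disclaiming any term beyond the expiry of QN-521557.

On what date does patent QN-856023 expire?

2029-09-13

Natural term of QN-856023:
  Base: filing + 19 years → 15 January 2031.
  Clinical Review Extension: 748 days claimed exceeds the 619-day cap, so +619 days → 25 September 2032.
Expiry of referenced patent QN-521557:
  Base: filing + 19 years → 13 September 2029.
Terminal disclaimer: QN-856023 expires on the earlier of 25 September 2032 and 13 September 2029.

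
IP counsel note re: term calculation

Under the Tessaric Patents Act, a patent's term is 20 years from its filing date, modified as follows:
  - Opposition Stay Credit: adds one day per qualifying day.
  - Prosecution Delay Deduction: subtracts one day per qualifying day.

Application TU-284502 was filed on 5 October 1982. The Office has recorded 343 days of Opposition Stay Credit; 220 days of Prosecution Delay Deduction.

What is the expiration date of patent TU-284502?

February 5, 2003

Base term: filing date + 20 years → 5 October 2002.
Opposition Stay Credit: +343 days → 13 September 2003.
Prosecution Delay Deduction: −220 days → 5 February 2003.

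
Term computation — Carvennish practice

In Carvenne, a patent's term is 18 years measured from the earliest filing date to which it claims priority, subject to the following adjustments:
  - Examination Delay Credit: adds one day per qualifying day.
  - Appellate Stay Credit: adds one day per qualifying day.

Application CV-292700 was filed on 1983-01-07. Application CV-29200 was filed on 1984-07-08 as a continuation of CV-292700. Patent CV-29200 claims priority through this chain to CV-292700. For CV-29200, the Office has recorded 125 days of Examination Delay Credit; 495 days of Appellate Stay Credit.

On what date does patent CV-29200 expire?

Earliest priority filing: 7 January 1983.
Base term: 7 January 1983 + 18 years → 7 January 2001.
Examination Delay Credit: +125 days → 12 May 2001.
Appellate Stay Credit: +495 days → 19 September 2002.

2002-09-19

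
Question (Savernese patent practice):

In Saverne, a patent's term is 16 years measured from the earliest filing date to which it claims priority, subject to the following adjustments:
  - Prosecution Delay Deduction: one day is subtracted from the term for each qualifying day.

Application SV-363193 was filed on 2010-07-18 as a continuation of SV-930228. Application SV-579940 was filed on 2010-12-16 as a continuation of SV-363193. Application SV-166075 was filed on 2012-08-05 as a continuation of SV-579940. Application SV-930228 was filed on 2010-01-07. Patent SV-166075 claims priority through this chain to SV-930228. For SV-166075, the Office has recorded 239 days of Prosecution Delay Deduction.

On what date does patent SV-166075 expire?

Earliest priority filing: 7 January 2010.
Base term: 7 January 2010 + 16 years → 7 January 2026.
Prosecution Delay Deduction: −239 days → 13 May 2025.

2025-05-13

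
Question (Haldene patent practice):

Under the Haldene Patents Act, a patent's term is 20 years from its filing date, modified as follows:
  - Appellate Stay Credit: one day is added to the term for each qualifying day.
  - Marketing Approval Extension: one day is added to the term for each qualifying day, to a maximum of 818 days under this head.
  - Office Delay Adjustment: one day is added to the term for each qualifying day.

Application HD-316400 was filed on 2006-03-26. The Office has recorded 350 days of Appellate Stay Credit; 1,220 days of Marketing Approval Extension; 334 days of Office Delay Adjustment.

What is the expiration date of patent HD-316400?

May 6, 2030

Base term: filing date + 20 years → 26 March 2026.
Appellate Stay Credit: +350 days → 11 March 2027.
Marketing Approval Extension: 1220 days claimed exceeds the 818-day cap, so +818 days → 6 June 2029.
Office Delay Adjustment: +334 days → 6 May 2030.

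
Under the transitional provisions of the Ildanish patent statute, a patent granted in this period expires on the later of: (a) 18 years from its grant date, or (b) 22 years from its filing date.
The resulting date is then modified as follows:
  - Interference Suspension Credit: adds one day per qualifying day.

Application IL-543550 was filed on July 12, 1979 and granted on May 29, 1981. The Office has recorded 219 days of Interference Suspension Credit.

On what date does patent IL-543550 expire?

(a) grant + 18 years → 29 May 1999.
(b) filing + 22 years → 12 July 2001.
Later of the two: 12 July 2001.
Interference Suspension Credit: +219 days → 16 February 2002.

2002-02-16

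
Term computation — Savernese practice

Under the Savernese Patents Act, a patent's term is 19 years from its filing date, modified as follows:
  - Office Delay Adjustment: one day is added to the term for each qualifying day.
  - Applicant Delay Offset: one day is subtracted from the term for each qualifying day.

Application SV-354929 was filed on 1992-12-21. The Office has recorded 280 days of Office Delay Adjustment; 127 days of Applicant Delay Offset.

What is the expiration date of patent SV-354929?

May 22, 2012

Base term: filing date + 19 years → 21 December 2011.
Office Delay Adjustment: +280 days → 26 September 2012.
Applicant Delay Offset: −127 days → 22 May 2012.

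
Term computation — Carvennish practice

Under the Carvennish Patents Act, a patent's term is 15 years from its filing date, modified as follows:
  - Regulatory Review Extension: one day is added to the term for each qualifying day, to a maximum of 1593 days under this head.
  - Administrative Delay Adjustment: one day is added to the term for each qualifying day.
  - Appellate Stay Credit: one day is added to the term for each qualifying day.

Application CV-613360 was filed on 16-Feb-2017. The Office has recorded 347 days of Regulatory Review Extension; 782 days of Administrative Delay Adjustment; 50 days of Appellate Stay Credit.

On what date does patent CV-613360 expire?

Base term: filing date + 15 years → 16 February 2032.
Regulatory Review Extension: 347 days (within the 1593-day cap) → +347 days → 28 January 2033.
Administrative Delay Adjustment: +782 days → 21 March 2035.
Appellate Stay Credit: +50 days → 10 May 2035.

May 10, 2035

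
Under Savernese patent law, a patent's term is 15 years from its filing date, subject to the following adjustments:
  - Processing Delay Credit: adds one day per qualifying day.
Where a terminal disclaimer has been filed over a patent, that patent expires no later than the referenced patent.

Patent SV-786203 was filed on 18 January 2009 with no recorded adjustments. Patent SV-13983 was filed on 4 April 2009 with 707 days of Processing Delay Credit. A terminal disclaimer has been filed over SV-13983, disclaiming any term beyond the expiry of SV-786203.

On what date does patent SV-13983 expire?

2024-01-18

Natural term of SV-13983:
  Base: filing + 15 years → 4 April 2024.
  Processing Delay Credit: +707 days → 12 March 2026.
Expiry of referenced patent SV-786203:
  Base: filing + 15 years → 18 January 2024.
Terminal disclaimer: SV-13983 expires on the earlier of 12 March 2026 and 18 January 2024.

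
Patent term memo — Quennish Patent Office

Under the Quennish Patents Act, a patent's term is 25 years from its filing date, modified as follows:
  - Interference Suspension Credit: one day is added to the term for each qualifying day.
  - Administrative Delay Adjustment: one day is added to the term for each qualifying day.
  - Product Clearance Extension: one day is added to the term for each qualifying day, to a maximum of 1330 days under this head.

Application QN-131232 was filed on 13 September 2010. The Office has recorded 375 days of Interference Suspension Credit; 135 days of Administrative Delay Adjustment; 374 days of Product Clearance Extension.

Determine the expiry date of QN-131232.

February 13, 2038

Base term: filing date + 25 years → 13 September 2035.
Interference Suspension Credit: +375 days → 22 September 2036.
Administrative Delay Adjustment: +135 days → 4 February 2037.
Product Clearance Extension: 374 days (within the 1330-day cap) → +374 days → 13 February 2038.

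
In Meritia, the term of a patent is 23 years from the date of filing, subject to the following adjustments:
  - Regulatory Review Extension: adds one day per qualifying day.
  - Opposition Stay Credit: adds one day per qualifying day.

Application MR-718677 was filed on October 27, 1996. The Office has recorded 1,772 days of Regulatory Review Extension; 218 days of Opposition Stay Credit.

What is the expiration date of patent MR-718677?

Base term: filing date + 23 years → 27 October 2019.
Regulatory Review Extension: +1772 days → 2 September 2024.
Opposition Stay Credit: +218 days → 8 April 2025.

2025-04-08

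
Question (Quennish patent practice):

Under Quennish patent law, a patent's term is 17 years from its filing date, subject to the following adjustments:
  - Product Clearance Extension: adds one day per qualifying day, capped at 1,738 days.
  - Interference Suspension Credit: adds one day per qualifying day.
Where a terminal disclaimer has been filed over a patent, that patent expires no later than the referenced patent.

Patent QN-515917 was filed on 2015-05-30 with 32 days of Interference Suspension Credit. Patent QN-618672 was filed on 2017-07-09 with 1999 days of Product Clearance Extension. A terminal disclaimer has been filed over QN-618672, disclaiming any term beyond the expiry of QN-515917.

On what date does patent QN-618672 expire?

Natural term of QN-618672:
  Base: filing + 17 years → 9 July 2034.
  Product Clearance Extension: 1999 days claimed exceeds the 1738-day cap, so +1738 days → 12 April 2039.
Expiry of referenced patent QN-515917:
  Base: filing + 17 years → 30 May 2032.
  Interference Suspension Credit: +32 days → 1 July 2032.
Terminal disclaimer: QN-618672 expires on the earlier of 12 April 2039 and 1 July 2032.

2032-07-01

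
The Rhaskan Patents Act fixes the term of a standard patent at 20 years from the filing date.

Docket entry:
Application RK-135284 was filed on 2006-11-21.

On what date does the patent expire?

November 21, 2026

Filing date + 20 years → 21 November 2026.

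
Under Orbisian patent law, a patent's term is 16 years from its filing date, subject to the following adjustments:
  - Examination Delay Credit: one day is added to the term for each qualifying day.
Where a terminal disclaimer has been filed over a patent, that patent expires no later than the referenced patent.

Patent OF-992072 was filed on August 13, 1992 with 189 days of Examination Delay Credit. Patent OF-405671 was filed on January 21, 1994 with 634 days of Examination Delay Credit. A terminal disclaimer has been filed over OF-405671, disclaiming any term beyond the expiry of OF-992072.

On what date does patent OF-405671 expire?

February 18, 2009

Natural term of OF-405671:
  Base: filing + 16 years → 21 January 2010.
  Examination Delay Credit: +634 days → 17 October 2011.
Expiry of referenced patent OF-992072:
  Base: filing + 16 years → 13 August 2008.
  Examination Delay Credit: +189 days → 18 February 2009.
Terminal disclaimer: OF-405671 expires on the earlier of 17 October 2011 and 18 February 2009.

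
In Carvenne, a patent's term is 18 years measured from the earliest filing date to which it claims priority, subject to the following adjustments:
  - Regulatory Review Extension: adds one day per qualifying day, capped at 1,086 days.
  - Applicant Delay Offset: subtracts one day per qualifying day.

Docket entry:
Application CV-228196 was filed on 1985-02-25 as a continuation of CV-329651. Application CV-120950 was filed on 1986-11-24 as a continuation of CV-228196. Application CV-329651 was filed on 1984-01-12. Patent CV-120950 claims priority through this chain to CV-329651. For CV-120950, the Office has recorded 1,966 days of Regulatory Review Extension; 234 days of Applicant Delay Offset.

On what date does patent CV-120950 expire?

Earliest priority filing: 12 January 1984.
Base term: 12 January 1984 + 18 years → 12 January 2002.
Regulatory Review Extension: 1966 days claimed exceeds the 1086-day cap, so +1086 days → 2 January 2005.
Applicant Delay Offset: −234 days → 13 May 2004.

May 13, 2004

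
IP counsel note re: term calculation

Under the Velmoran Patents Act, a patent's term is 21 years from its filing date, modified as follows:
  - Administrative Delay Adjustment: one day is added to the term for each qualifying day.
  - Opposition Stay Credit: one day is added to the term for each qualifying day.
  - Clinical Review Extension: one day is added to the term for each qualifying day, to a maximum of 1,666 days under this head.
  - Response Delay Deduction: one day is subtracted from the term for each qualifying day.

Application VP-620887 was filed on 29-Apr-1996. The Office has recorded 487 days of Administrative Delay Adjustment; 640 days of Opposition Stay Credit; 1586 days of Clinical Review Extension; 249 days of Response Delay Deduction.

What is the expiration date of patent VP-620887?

Base term: filing date + 21 years → 29 April 2017.
Administrative Delay Adjustment: +487 days → 29 August 2018.
Opposition Stay Credit: +640 days → 30 May 2020.
Clinical Review Extension: 1586 days (within the 1666-day cap) → +1586 days → 2 October 2024.
Response Delay Deduction: −249 days → 27 January 2024.

2024-01-27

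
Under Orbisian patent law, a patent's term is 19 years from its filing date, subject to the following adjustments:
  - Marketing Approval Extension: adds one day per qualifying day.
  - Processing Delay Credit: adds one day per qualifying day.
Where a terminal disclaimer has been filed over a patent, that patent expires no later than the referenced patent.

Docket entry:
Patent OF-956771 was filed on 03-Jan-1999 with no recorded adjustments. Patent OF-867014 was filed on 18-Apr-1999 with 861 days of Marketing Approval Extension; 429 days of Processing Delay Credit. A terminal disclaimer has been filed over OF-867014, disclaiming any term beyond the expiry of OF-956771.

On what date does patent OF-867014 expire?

Natural term of OF-867014:
  Base: filing + 19 years → 18 April 2018.
  Marketing Approval Extension: +861 days → 26 August 2020.
  Processing Delay Credit: +429 days → 29 October 2021.
Expiry of referenced patent OF-956771:
  Base: filing + 19 years → 3 January 2018.
Terminal disclaimer: OF-867014 expires on the earlier of 29 October 2021 and 3 January 2018.

2018-01-03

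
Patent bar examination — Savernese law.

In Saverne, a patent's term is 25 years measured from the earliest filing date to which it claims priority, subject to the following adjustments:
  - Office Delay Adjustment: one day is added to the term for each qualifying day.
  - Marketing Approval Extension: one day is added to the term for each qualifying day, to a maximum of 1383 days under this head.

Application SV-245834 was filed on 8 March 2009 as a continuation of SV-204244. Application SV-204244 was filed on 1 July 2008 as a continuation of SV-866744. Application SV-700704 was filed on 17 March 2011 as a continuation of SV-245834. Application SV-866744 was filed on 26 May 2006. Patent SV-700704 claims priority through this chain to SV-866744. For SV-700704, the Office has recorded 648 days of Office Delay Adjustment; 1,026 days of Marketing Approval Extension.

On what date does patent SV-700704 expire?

December 25, 2035

Earliest priority filing: 26 May 2006.
Base term: 26 May 2006 + 25 years → 26 May 2031.
Office Delay Adjustment: +648 days → 4 March 2033.
Marketing Approval Extension: 1026 days (within the 1383-day cap) → +1026 days → 25 December 2035.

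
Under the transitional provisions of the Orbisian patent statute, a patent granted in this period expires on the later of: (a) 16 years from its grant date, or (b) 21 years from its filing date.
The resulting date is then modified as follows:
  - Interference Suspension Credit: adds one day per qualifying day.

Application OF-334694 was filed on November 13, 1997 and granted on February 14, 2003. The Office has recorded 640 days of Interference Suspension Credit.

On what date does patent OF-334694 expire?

(a) grant + 16 years → 14 February 2019.
(b) filing + 21 years → 13 November 2018.
Later of the two: 14 February 2019.
Interference Suspension Credit: +640 days → 15 November 2020.

2020-11-15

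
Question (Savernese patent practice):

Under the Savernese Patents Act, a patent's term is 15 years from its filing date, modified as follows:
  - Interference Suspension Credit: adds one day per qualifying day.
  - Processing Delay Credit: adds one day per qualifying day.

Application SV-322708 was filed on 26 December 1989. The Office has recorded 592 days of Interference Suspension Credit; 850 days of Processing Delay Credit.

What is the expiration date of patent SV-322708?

Base term: filing date + 15 years → 26 December 2004.
Interference Suspension Credit: +592 days → 10 August 2006.
Processing Delay Credit: +850 days → 7 December 2008.

December 7, 2008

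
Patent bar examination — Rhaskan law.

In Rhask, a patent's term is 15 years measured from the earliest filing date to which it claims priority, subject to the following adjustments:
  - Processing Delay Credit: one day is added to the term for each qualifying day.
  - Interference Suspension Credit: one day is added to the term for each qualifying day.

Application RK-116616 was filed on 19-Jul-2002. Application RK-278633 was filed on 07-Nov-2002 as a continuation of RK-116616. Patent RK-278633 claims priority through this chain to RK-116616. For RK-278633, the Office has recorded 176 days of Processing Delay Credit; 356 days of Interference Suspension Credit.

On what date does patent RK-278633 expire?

Earliest priority filing: 19 July 2002.
Base term: 19 July 2002 + 15 years → 19 July 2017.
Processing Delay Credit: +176 days → 11 January 2018.
Interference Suspension Credit: +356 days → 2 January 2019.

2019-01-02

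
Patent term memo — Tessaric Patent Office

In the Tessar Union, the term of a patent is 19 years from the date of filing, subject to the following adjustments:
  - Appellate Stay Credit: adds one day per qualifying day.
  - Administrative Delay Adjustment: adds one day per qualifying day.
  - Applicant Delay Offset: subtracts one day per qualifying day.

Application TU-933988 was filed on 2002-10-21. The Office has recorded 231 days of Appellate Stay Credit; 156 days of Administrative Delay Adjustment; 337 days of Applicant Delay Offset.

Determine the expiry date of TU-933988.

2021-12-10

Base term: filing date + 19 years → 21 October 2021.
Appellate Stay Credit: +231 days → 9 June 2022.
Administrative Delay Adjustment: +156 days → 12 November 2022.
Applicant Delay Offset: −337 days → 10 December 2021.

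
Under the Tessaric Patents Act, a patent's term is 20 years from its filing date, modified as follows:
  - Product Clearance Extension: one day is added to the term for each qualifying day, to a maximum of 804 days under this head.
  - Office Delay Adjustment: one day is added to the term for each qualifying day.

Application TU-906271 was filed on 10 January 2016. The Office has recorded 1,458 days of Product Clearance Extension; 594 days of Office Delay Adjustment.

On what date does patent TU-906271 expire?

Base term: filing date + 20 years → 10 January 2036.
Product Clearance Extension: 1458 days claimed exceeds the 804-day cap, so +804 days → 24 March 2038.
Office Delay Adjustment: +594 days → 8 November 2039.

November 8, 2039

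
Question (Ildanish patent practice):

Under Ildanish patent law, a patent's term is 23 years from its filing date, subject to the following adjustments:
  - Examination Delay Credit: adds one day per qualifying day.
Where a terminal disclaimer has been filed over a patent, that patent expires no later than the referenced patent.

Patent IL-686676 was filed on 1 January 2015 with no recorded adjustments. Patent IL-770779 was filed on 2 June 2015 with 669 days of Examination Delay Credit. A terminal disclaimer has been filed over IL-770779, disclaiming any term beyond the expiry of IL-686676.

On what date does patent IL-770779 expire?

2038-01-01

Natural term of IL-770779:
  Base: filing + 23 years → 2 June 2038.
  Examination Delay Credit: +669 days → 1 April 2040.
Expiry of referenced patent IL-686676:
  Base: filing + 23 years → 1 January 2038.
Terminal disclaimer: IL-770779 expires on the earlier of 1 April 2040 and 1 January 2038.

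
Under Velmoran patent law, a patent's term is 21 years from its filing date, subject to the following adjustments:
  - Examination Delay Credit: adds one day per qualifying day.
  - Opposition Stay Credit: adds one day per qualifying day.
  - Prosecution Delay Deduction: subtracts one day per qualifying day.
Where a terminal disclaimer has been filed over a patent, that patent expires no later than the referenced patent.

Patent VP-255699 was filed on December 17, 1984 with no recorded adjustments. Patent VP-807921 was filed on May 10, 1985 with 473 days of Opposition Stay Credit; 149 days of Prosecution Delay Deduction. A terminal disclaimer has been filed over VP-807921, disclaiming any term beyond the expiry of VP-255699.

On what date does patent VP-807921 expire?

December 17, 2005

Natural term of VP-807921:
  Base: filing + 21 years → 10 May 2006.
  Opposition Stay Credit: +473 days → 26 August 2007.
  Prosecution Delay Deduction: −149 days → 30 March 2007.
Expiry of referenced patent VP-255699:
  Base: filing + 21 years → 17 December 2005.
Terminal disclaimer: VP-807921 expires on the earlier of 30 March 2007 and 17 December 2005.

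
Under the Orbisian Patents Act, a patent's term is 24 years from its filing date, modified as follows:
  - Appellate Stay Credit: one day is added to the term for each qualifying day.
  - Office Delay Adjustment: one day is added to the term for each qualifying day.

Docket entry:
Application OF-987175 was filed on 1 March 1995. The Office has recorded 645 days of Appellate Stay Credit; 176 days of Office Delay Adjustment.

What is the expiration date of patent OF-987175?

Base term: filing date + 24 years → 1 March 2019.
Appellate Stay Credit: +645 days → 5 December 2020.
Office Delay Adjustment: +176 days → 30 May 2021.

May 30, 2021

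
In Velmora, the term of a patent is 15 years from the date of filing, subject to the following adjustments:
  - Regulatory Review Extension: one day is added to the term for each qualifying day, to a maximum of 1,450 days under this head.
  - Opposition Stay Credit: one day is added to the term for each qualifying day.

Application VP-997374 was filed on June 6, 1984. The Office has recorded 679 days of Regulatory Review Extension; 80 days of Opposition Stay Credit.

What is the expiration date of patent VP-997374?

Base term: filing date + 15 years → 6 June 1999.
Regulatory Review Extension: 679 days (within the 1450-day cap) → +679 days → 15 April 2001.
Opposition Stay Credit: +80 days → 4 July 2001.

July 4, 2001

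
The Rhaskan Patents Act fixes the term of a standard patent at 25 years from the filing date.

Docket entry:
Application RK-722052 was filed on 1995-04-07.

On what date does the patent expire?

April 7, 2020

Filing date + 25 years → 7 April 2020.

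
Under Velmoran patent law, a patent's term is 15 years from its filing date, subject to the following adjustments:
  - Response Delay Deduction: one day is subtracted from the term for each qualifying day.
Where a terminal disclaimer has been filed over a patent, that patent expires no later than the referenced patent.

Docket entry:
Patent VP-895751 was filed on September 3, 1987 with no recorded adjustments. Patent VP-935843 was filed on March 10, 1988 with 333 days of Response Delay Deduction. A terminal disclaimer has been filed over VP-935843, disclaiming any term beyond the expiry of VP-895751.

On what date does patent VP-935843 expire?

Natural term of VP-935843:
  Base: filing + 15 years → 10 March 2003.
  Response Delay Deduction: −333 days → 11 April 2002.
Expiry of referenced patent VP-895751:
  Base: filing + 15 years → 3 September 2002.
Terminal disclaimer: VP-935843 expires on the earlier of 11 April 2002 and 3 September 2002.

2002-04-11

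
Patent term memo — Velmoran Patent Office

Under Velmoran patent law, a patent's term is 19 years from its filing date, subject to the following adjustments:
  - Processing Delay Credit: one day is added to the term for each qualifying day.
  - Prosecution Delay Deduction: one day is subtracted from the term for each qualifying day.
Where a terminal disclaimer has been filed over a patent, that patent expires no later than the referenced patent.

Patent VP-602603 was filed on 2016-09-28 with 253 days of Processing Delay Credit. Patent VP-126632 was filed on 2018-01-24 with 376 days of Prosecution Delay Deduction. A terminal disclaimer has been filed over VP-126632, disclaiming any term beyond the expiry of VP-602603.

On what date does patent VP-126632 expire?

January 14, 2036

Natural term of VP-126632:
  Base: filing + 19 years → 24 January 2037.
  Prosecution Delay Deduction: −376 days → 14 January 2036.
Expiry of referenced patent VP-602603:
  Base: filing + 19 years → 28 September 2035.
  Processing Delay Credit: +253 days → 7 June 2036.
Terminal disclaimer: VP-126632 expires on the earlier of 14 January 2036 and 7 June 2036.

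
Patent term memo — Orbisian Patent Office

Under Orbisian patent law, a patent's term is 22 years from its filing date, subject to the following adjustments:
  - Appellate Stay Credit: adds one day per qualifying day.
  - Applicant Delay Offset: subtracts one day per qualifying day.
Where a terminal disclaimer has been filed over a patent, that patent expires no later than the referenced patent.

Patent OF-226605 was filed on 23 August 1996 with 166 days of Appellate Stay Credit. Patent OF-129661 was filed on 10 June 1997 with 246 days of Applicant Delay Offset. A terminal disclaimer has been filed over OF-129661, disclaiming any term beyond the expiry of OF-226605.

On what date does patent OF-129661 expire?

2018-10-07

Natural term of OF-129661:
  Base: filing + 22 years → 10 June 2019.
  Applicant Delay Offset: −246 days → 7 October 2018.
Expiry of referenced patent OF-226605:
  Base: filing + 22 years → 23 August 2018.
  Appellate Stay Credit: +166 days → 5 February 2019.
Terminal disclaimer: OF-129661 expires on the earlier of 7 October 2018 and 5 February 2019.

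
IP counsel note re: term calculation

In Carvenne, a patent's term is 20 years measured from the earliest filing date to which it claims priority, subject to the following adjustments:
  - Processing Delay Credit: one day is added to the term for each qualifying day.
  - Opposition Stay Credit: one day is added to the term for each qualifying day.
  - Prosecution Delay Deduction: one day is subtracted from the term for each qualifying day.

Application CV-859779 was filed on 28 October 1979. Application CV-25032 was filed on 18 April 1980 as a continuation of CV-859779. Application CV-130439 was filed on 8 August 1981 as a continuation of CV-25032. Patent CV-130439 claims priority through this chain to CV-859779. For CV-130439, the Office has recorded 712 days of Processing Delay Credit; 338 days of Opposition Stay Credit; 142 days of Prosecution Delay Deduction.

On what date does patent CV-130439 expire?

April 23, 2002

Earliest priority filing: 28 October 1979.
Base term: 28 October 1979 + 20 years → 28 October 1999.
Processing Delay Credit: +712 days → 9 October 2001.
Opposition Stay Credit: +338 days → 12 September 2002.
Prosecution Delay Deduction: −142 days → 23 April 2002.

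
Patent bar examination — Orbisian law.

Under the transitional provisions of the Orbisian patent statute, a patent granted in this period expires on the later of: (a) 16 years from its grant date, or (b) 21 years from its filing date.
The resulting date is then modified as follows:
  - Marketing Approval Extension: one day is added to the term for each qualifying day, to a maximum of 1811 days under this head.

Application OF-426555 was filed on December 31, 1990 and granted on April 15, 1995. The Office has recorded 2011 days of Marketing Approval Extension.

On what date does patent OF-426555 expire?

(a) grant + 16 years → 15 April 2011.
(b) filing + 21 years → 31 December 2011.
Later of the two: 31 December 2011.
Marketing Approval Extension: 2011 days claimed exceeds the 1811-day cap, so +1811 days → 15 December 2016.

December 15, 2016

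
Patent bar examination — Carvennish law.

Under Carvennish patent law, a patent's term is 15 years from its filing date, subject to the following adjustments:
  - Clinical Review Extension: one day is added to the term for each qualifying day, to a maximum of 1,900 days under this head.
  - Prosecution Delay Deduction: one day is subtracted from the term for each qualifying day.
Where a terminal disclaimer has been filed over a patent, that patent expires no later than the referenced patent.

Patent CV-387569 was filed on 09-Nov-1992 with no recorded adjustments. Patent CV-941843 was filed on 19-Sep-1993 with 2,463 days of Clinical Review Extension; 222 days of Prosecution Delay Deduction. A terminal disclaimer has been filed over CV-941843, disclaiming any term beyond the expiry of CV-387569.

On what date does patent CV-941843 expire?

Natural term of CV-941843:
  Base: filing + 15 years → 19 September 2008.
  Clinical Review Extension: 2463 days claimed exceeds the 1900-day cap, so +1900 days → 2 December 2013.
  Prosecution Delay Deduction: −222 days → 24 April 2013.
Expiry of referenced patent CV-387569:
  Base: filing + 15 years → 9 November 2007.
Terminal disclaimer: CV-941843 expires on the earlier of 24 April 2013 and 9 November 2007.

2007-11-09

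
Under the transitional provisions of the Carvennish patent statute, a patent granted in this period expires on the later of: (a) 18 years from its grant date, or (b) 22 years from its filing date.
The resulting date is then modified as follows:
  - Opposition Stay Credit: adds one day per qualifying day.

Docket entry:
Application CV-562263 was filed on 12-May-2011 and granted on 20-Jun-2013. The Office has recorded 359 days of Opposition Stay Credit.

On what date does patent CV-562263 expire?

(a) grant + 18 years → 20 June 2031.
(b) filing + 22 years → 12 May 2033.
Later of the two: 12 May 2033.
Opposition Stay Credit: +359 days → 6 May 2034.

May 6, 2034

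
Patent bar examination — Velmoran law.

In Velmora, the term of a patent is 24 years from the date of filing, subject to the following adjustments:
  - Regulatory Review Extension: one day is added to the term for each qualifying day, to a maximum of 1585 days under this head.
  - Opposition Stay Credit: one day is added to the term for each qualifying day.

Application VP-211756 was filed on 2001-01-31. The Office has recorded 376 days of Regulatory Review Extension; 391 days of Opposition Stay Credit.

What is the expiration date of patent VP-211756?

Base term: filing date + 24 years → 31 January 2025.
Regulatory Review Extension: 376 days (within the 1585-day cap) → +376 days → 11 February 2026.
Opposition Stay Credit: +391 days → 9 March 2027.

2027-03-09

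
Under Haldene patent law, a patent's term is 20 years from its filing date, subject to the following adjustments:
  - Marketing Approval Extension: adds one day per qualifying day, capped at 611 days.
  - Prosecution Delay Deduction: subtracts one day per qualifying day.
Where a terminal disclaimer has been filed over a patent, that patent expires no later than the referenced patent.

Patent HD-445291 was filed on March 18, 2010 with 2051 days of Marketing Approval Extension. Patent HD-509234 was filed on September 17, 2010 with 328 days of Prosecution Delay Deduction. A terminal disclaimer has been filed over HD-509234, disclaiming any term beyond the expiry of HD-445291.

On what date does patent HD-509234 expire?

2029-10-24

Natural term of HD-509234:
  Base: filing + 20 years → 17 September 2030.
  Prosecution Delay Deduction: −328 days → 24 October 2029.
Expiry of referenced patent HD-445291:
  Base: filing + 20 years → 18 March 2030.
  Marketing Approval Extension: 2051 days claimed exceeds the 611-day cap, so +611 days → 19 November 2031.
Terminal disclaimer: HD-509234 expires on the earlier of 24 October 2029 and 19 November 2031.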